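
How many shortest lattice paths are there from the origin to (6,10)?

Each path is a sequence of 16 steps with 6 rights: C(16,6) = 8008.

8008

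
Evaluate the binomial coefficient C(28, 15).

C(28,15) = C(28,13) by symmetry.
C(28,13) = (28·27·26·25·24·23·22·21·20·19·18·17·16) / 13! = 233153109116928000 / 6227020800 = 37442160.

37442160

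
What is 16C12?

C(16,12) = C(16,4) by symmetry.
C(16,4) = (16·15·14·13) / 4! = 43680 / 24 = 1820.

1820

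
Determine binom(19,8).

C(19,8) = (19·18·17·16·15·14·13·12) / 8! = 3047466240 / 40320 = 75582.

75582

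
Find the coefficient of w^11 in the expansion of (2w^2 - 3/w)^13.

-80061696

General term: C(13,j)·(2w^2)^j·(-3/w)^(13-j), with w-exponent 2j − 1(13−j) = 3j − 13.
Set 3j − 13 = 11: j = 8.
C(13,8) = 1287; 2^8 = 256; (-3)^5 = -243.
Coefficient = 1287 · 256 · (-243) = -80061696.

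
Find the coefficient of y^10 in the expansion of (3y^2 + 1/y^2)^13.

14073345

General term: C(13,j)·(3y^2)^j·(1/y^2)^(13-j), with y-exponent 2j − 2(13−j) = 4j − 26.
Set 4j − 26 = 10: j = 9.
C(13,9) = 715; 3^9 = 19683; 1^4 = 1.
Coefficient = 715 · 19683 · 1 = 14073345.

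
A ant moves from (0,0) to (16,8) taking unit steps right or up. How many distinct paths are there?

735471

Each path is a sequence of 24 steps with 16 rights: C(24,16) = 735471.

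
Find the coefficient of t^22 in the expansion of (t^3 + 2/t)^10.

180

General term: C(10,j)·(t^3)^j·(2/t)^(10-j), with t-exponent 3j − 1(10−j) = 4j − 10.
Set 4j − 10 = 22: j = 8.
C(10,8) = 45; 1^8 = 1; 2^2 = 4.
Coefficient = 45 · 1 · 4 = 180.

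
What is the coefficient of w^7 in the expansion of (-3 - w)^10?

The general term is C(10,j)·(-3)^j·(-w)^(10-j); the w^7 term has j = 3.
C(10,3) = 120.
Coefficient = C(10,3) · (-3)^3 · (-1)^7 = 120 · (-27) · (-1) = 3240.

3240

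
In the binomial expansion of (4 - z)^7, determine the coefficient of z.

-28672

The general term is C(7,j)·(4)^j·(-z)^(7-j); the z^1 term has j = 6.
C(7,6) = 7.
Coefficient = C(7,6) · 4^6 · (-1)^1 = 7 · 4096 · (-1) = -28672.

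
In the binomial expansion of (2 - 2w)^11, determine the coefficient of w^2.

The general term is C(11,j)·(2)^j·(-2w)^(11-j); the w^2 term has j = 9.
C(11,9) = 55.
Coefficient = C(11,9) · 2^9 · (-2)^2 = 55 · 512 · 4 = 112640.

112640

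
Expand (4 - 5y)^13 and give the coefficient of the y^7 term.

-549120000000

The general term is C(13,j)·(4)^j·(-5y)^(13-j); the y^7 term has j = 6.
C(13,6) = 1716.
Coefficient = C(13,6) · 4^6 · (-5)^7 = 1716 · 4096 · (-78125) = -549120000000.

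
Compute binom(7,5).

C(7,5) = C(7,2) by symmetry.
C(7,2) = (7·6) / 2! = 42 / 2 = 21.

21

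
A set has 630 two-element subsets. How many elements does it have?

n(n−1)/2 = 630 ⇒ n(n−1) = 1260. Since 36·35 = 1260, n = 36.

36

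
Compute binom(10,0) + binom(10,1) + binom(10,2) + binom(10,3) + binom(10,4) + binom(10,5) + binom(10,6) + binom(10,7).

968

1 + 10 + 45 + 120 + 210 + 252 + 210 + 120 = 968.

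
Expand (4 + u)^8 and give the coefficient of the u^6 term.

The general term is C(8,j)·(4)^j·(u)^(8-j); the u^6 term has j = 2.
C(8,2) = 28.
Coefficient = C(8,2) · 4^2 = 28 · 16 = 448.

448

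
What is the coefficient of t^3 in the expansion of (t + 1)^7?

The general term is C(7,j)·(t)^j·(1)^(7-j); the t^3 term has j = 3.
C(7,3) = 35.
Coefficient = C(7,3) = 35.

35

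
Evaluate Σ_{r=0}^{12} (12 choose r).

4096

Setting x = 1 in (1+x)^12 gives Σ C(12,r) = 2^12 = 4096.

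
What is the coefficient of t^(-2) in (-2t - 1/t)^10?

3360

General term: C(10,j)·(-2t)^j·(-1/t)^(10-j), with t-exponent 1j − 1(10−j) = 2j − 10.
Set 2j − 10 = -2: j = 4.
C(10,4) = 210; (-2)^4 = 16; (-1)^6 = 1.
Coefficient = 210 · 16 · 1 = 3360.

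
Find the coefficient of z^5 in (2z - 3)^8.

The general term is C(8,j)·(2z)^j·(-3)^(8-j); the z^5 term has j = 5.
C(8,5) = 56.
Coefficient = C(8,5) · 2^5 · (-3)^3 = 56 · 32 · (-27) = -48384.

-48384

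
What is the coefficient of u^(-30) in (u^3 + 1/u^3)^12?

General term: C(12,j)·(u^3)^j·(1/u^3)^(12-j), with u-exponent 3j − 3(12−j) = 6j − 36.
Set 6j − 36 = -30: j = 1.
C(12,1) = 12; 1^1 = 1; 1^11 = 1.
Coefficient = 12 · 1 · 1 = 12.

12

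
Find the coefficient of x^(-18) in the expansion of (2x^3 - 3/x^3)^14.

General term: C(14,j)·(2x^3)^j·(-3/x^3)^(14-j), with x-exponent 3j − 3(14−j) = 6j − 42.
Set 6j − 42 = -18: j = 4.
C(14,4) = 1001; 2^4 = 16; (-3)^10 = 59049.
Coefficient = 1001 · 16 · 59049 = 945728784.

945728784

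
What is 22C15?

170544

C(22,15) = C(22,7) by symmetry.
C(22,7) = (22·21·20·19·18·17·16) / 7! = 859541760 / 5040 = 170544.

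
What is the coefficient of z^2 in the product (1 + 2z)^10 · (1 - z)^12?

6

Coefficient of z^2 = Σ_{j} C(10,j)·2^j·C(12,2-j)·(-1)^(2-j) for j from 0 to 2.
= 66 + (-240) + 180 = 6.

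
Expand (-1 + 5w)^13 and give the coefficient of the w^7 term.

134062500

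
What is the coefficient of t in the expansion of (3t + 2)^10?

15360

The general term is C(10,j)·(3t)^j·(2)^(10-j); the t^1 term has j = 1.
C(10,1) = 10.
Coefficient = C(10,1) · 3^1 · 2^9 = 10 · 3 · 512 = 15360.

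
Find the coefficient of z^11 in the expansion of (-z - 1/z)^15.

General term: C(15,j)·(-z)^j·(-1/z)^(15-j), with z-exponent 1j − 1(15−j) = 2j − 15.
Set 2j − 15 = 11: j = 13.
C(15,13) = 105; (-1)^13 = -1; (-1)^2 = 1.
Coefficient = 105 · (-1) · 1 = -105.

-105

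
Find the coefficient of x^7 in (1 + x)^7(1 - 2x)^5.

99

Coefficient of x^7 = Σ_{j} C(7,j)·1^j·C(5,7-j)·(-2)^(7-j) for j from 2 to 7.
= (-672) + 2800 + (-2800) + 840 + (-70) + 1 = 99.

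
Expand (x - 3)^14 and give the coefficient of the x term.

The general term is C(14,j)·(x)^j·(-3)^(14-j); the x^1 term has j = 1.
C(14,1) = 14.
Coefficient = C(14,1) · (-3)^13 = 14 · (-1594323) = -22320522.

-22320522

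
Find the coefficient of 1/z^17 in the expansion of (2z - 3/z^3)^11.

-11547360

General term: C(11,j)·(2z)^j·(-3/z^3)^(11-j), with z-exponent 1j − 3(11−j) = 4j − 33.
Set 4j − 33 = -17: j = 4.
C(11,4) = 330; 2^4 = 16; (-3)^7 = -2187.
Coefficient = 330 · 16 · (-2187) = -11547360.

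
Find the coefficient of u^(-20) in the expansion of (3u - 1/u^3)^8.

-24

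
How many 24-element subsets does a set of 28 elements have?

20475

C(28,24) = C(28,4) by symmetry.
C(28,4) = (28·27·26·25) / 4! = 491400 / 24 = 20475.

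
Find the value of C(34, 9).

C(34,9) = (34·33·32·31·30·29·28·27·26) / 9! = 19033511777280 / 362880 = 52451256.

52451256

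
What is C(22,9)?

497420

C(22,9) = (22·21·20·19·18·17·16·15·14) / 9! = 180503769600 / 362880 = 497420.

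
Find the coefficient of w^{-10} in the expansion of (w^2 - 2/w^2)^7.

General term: C(7,j)·(w^2)^j·(-2/w^2)^(7-j), with w-exponent 2j − 2(7−j) = 4j − 14.
Set 4j − 14 = -10: j = 1.
C(7,1) = 7; 1^1 = 1; (-2)^6 = 64.
Coefficient = 7 · 1 · 64 = 448.

448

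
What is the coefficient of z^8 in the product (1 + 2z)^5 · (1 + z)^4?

Coefficient of z^8 = Σ_{j} C(5,j)·2^j·C(4,8-j)·1^(8-j) for j from 4 to 5.
= 80 + 128 = 208.

208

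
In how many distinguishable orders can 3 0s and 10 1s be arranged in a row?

Choose positions for the 0s: C(13,3) = 286.

286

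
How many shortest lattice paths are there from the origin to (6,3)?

Each path is a sequence of 9 steps with 6 rights: C(9,6) = 84.

84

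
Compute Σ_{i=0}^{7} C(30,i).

2804012

1 + 30 + 435 + 4060 + 27405 + 142506 + 593775 + 2035800 = 2804012.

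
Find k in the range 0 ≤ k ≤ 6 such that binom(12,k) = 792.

5

C(12,k) increases on 0 ≤ k ≤ 6. C(12,4) = 495 and C(12,5) = 792, so k = 5.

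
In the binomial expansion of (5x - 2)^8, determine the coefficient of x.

-5120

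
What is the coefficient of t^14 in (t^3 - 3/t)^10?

General term: C(10,j)·(t^3)^j·(-3/t)^(10-j), with t-exponent 3j − 1(10−j) = 4j − 10.
Set 4j − 10 = 14: j = 6.
C(10,6) = 210; 1^6 = 1; (-3)^4 = 81.
Coefficient = 210 · 1 · 81 = 17010.

17010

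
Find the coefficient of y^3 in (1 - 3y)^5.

-270

The general term is C(5,j)·(1)^j·(-3y)^(5-j); the y^3 term has j = 2.
C(5,2) = 10.
Coefficient = C(5,2) · (-3)^3 = 10 · (-27) = -270.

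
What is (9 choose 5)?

126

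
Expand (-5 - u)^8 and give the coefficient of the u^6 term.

The general term is C(8,j)·(-5)^j·(-u)^(8-j); the u^6 term has j = 2.
C(8,2) = 28.
Coefficient = C(8,2) · (-5)^2 = 28 · 25 = 700.

700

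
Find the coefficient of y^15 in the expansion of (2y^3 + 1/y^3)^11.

General term: C(11,j)·(2y^3)^j·(1/y^3)^(11-j), with y-exponent 3j − 3(11−j) = 6j − 33.
Set 6j − 33 = 15: j = 8.
C(11,8) = 165; 2^8 = 256; 1^3 = 1.
Coefficient = 165 · 256 · 1 = 42240.

42240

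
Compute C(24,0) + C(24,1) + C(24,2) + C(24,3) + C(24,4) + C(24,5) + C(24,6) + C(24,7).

1 + 24 + 276 + 2024 + 10626 + 42504 + 134596 + 346104 = 536155.

536155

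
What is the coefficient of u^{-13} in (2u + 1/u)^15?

General term: C(15,j)·(2u)^j·(1/u)^(15-j), with u-exponent 1j − 1(15−j) = 2j − 15.
Set 2j − 15 = -13: j = 1.
C(15,1) = 15; 2^1 = 2; 1^14 = 1.
Coefficient = 15 · 2 · 1 = 30.

30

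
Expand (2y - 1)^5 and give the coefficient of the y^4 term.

-80

The general term is C(5,j)·(2y)^j·(-1)^(5-j); the y^4 term has j = 4.
C(5,4) = 5.
Coefficient = C(5,4) · 2^4 · (-1)^1 = 5 · 16 · (-1) = -80.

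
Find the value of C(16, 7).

11440

C(16,7) = (16·15·14·13·12·11·10) / 7! = 57657600 / 5040 = 11440.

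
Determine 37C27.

348330136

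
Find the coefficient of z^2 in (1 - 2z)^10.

180

The general term is C(10,j)·(1)^j·(-2z)^(10-j); the z^2 term has j = 8.
C(10,8) = 45.
Coefficient = C(10,8) · (-2)^2 = 45 · 4 = 180.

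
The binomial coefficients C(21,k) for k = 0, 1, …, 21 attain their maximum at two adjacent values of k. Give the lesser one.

For odd n = 21, C(21,k) peaks at k = (n−1)/2 and (n+1)/2; the lesser is 10.

10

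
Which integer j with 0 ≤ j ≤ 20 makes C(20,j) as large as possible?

C(20,j) is maximized at j = 20/2 = 10.

10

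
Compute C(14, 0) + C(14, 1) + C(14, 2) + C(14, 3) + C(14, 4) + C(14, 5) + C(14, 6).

6476

1 + 14 + 91 + 364 + 1001 + 2002 + 3003 = 6476.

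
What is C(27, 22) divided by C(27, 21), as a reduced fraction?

3/11

C(n,k+1)/C(n,k) = (n−k)/(k+1) = (27−21)/(21+1) = 6/22 = 3/11.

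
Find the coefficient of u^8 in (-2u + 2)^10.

46080

The general term is C(10,j)·(-2u)^j·(2)^(10-j); the u^8 term has j = 8.
C(10,8) = 45.
Coefficient = C(10,8) · (-2)^8 · 2^2 = 45 · 256 · 4 = 46080.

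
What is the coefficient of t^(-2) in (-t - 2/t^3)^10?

960

General term: C(10,j)·(-t)^j·(-2/t^3)^(10-j), with t-exponent 1j − 3(10−j) = 4j − 30.
Set 4j − 30 = -2: j = 7.
C(10,7) = 120; (-1)^7 = -1; (-2)^3 = -8.
Coefficient = 120 · (-1) · (-8) = 960.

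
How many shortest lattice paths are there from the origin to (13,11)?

2496144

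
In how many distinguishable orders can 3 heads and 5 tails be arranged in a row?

Choose positions for the heads: C(8,3) = 56.

56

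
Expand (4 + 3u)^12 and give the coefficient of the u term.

The general term is C(12,j)·(4)^j·(3u)^(12-j); the u^1 term has j = 11.
C(12,11) = 12.
Coefficient = C(12,11) · 4^11 · 3^1 = 12 · 4194304 · 3 = 150994944.

150994944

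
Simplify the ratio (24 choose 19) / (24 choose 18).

C(n,k+1)/C(n,k) = (n−k)/(k+1) = (24−18)/(18+1) = 6/19.

6/19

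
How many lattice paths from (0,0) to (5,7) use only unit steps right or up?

792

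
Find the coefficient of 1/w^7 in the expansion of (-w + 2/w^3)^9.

General term: C(9,j)·(-w)^j·(2/w^3)^(9-j), with w-exponent 1j − 3(9−j) = 4j − 27.
Set 4j − 27 = -7: j = 5.
C(9,5) = 126; (-1)^5 = -1; 2^4 = 16.
Coefficient = 126 · (-1) · 16 = -2016.

-2016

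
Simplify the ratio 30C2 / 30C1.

29/2

C(n,k+1)/C(n,k) = (n−k)/(k+1) = (30−1)/(1+1) = 29/2.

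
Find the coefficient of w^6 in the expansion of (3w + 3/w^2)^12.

35075106

General term: C(12,j)·(3w)^j·(3/w^2)^(12-j), with w-exponent 1j − 2(12−j) = 3j − 24.
Set 3j − 24 = 6: j = 10.
C(12,10) = 66; 3^10 = 59049; 3^2 = 9.
Coefficient = 66 · 59049 · 9 = 35075106.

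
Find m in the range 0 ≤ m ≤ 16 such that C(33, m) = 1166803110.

16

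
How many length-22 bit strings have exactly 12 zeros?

Choose the 12 positions: C(22,12) = 646646.

646646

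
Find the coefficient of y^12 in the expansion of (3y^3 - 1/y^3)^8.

20412

General term: C(8,j)·(3y^3)^j·(-1/y^3)^(8-j), with y-exponent 3j − 3(8−j) = 6j − 24.
Set 6j − 24 = 12: j = 6.
C(8,6) = 28; 3^6 = 729; (-1)^2 = 1.
Coefficient = 28 · 729 · 1 = 20412.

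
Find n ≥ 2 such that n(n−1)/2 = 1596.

n(n−1)/2 = 1596 ⇒ n(n−1) = 3192. Since 57·56 = 3192, n = 57.

57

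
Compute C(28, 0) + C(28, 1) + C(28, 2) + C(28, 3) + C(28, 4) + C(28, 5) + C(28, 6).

499178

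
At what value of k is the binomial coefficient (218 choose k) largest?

C(218,k) is maximized at k = 218/2 = 109.

109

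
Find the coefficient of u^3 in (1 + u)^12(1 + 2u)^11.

5632

Coefficient of u^3 = Σ_{j} C(12,j)·1^j·C(11,3-j)·2^(3-j) for j from 0 to 3.
= 1320 + 2640 + 1452 + 220 = 5632.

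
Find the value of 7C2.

21

C(7,2) = (7·6) / 2! = 42 / 2 = 21.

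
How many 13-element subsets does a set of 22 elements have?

C(22,13) = C(22,9) by symmetry.
C(22,9) = (22·21·20·19·18·17·16·15·14) / 9! = 180503769600 / 362880 = 497420.

497420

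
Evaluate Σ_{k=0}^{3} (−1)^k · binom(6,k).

-10

The partial alternating sum Σ_{k=0}^{3} (−1)^k C(6,k) = (−1)^3 C(5,3) = -10.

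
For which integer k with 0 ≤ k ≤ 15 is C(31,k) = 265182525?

14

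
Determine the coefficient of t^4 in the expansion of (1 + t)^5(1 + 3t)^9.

25061

Coefficient of t^4 = Σ_{j} C(5,j)·1^j·C(9,4-j)·3^(4-j) for j from 0 to 4.
= 10206 + 11340 + 3240 + 270 + 5 = 25061.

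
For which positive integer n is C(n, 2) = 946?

44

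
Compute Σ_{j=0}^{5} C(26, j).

83682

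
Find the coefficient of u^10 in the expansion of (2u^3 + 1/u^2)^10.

General term: C(10,j)·(2u^3)^j·(1/u^2)^(10-j), with u-exponent 3j − 2(10−j) = 5j − 20.
Set 5j − 20 = 10: j = 6.
C(10,6) = 210; 2^6 = 64; 1^4 = 1.
Coefficient = 210 · 64 · 1 = 13440.

13440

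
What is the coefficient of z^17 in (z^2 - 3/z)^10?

-30

General term: C(10,j)·(z^2)^j·(-3/z)^(10-j), with z-exponent 2j − 1(10−j) = 3j − 10.
Set 3j − 10 = 17: j = 9.
C(10,9) = 10; 1^9 = 1; (-3)^1 = -3.
Coefficient = 10 · 1 · (-3) = -30.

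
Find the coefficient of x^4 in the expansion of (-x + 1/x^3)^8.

General term: C(8,j)·(-x)^j·(1/x^3)^(8-j), with x-exponent 1j − 3(8−j) = 4j − 24.
Set 4j − 24 = 4: j = 7.
C(8,7) = 8; (-1)^7 = -1; 1^1 = 1.
Coefficient = 8 · (-1) · 1 = -8.

-8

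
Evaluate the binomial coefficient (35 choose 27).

23535820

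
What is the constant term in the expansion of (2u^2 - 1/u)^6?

60

General term: C(6,j)·(2u^2)^j·(-1/u)^(6-j), with u-exponent 2j − 1(6−j) = 3j − 6.
Set 3j − 6 = 0: j = 2.
C(6,2) = 15; 2^2 = 4; (-1)^4 = 1.
Coefficient = 15 · 4 · 1 = 60.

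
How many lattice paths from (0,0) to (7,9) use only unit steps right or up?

Each path is a sequence of 16 steps with 7 rights: C(16,7) = 11440.

11440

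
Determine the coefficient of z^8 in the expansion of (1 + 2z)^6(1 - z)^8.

465

Coefficient of z^8 = Σ_{j} C(6,j)·2^j·C(8,8-j)·(-1)^(8-j) for j from 0 to 6.
= 1 + (-96) + 1680 + (-8960) + 16800 + (-10752) + 1792 = 465.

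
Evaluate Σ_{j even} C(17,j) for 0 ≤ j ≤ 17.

65536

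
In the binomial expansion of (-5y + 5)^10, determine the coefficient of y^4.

2050781250

The general term is C(10,j)·(-5y)^j·(5)^(10-j); the y^4 term has j = 4.
C(10,4) = 210.
Coefficient = C(10,4) · (-5)^4 · 5^6 = 210 · 625 · 15625 = 2050781250.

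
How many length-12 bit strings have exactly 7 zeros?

Choose the 7 positions: C(12,7) = 792.

792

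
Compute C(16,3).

560

C(16,3) = (16·15·14) / 3! = 3360 / 6 = 560.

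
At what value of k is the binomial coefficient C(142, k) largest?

71

C(142,k) is maximized at k = 142/2 = 71.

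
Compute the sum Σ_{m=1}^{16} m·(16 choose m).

524288

Since m·C(16,m) = 16·C(15,m−1), the sum is 16·2^15 = 16·32768 = 524288.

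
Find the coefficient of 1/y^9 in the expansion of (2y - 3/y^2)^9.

General term: C(9,j)·(2y)^j·(-3/y^2)^(9-j), with y-exponent 1j − 2(9−j) = 3j − 18.
Set 3j − 18 = -9: j = 3.
C(9,3) = 84; 2^3 = 8; (-3)^6 = 729.
Coefficient = 84 · 8 · 729 = 489888.

489888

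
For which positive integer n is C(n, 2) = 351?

n(n−1)/2 = 351 ⇒ n(n−1) = 702. Since 27·26 = 702, n = 27.

27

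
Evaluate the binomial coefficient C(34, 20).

1391975640

C(34,20) = C(34,14) by symmetry.
C(34,14) = (34·33·32·31·30·29·28·27·26·25·24·23·22·21) / 14! = 121350057687226368000 / 87178291200 = 1391975640.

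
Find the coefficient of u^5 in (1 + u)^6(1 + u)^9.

3003

Coefficient of u^5 = Σ_{j} C(6,j)·C(9,5-j) for j from 0 to 5.
= 126 + 756 + 1260 + 720 + 135 + 6 = 3003.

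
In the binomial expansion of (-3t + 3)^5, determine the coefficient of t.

-1215

The general term is C(5,j)·(-3t)^j·(3)^(5-j); the t^1 term has j = 1.
C(5,1) = 5.
Coefficient = C(5,1) · (-3)^1 · 3^4 = 5 · (-3) · 81 = -1215.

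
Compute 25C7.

C(25,7) = (25·24·23·22·21·20·19) / 7! = 2422728000 / 5040 = 480700.

480700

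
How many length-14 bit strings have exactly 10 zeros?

1001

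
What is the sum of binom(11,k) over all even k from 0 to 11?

Half of (1+1)^11 + (1−1)^11 gives the even-index sum: 2^10 = 1024.

1024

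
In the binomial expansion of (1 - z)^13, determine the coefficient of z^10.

The general term is C(13,j)·(1)^j·(-z)^(13-j); the z^10 term has j = 3.
C(13,3) = 286.
Coefficient = C(13,3) = 286.

286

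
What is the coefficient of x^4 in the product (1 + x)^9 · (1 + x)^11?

4845

(1 + x)^9(1 + x)^11 = (1 + x)^20, so the coefficient of x^4 is C(20,4)·1^4 = 4845·1 = 4845.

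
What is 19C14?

11628

C(19,14) = C(19,5) by symmetry.
C(19,5) = (19·18·17·16·15) / 5! = 1395360 / 120 = 11628.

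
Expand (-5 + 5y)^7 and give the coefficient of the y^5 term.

1640625

The general term is C(7,j)·(-5)^j·(5y)^(7-j); the y^5 term has j = 2.
C(7,2) = 21.
Coefficient = C(7,2) · (-5)^2 · 5^5 = 21 · 25 · 3125 = 1640625.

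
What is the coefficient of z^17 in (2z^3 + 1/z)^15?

1647360

General term: C(15,j)·(2z^3)^j·(1/z)^(15-j), with z-exponent 3j − 1(15−j) = 4j − 15.
Set 4j − 15 = 17: j = 8.
C(15,8) = 6435; 2^8 = 256; 1^7 = 1.
Coefficient = 6435 · 256 · 1 = 1647360.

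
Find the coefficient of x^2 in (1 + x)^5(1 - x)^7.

-4

Coefficient of x^2 = Σ_{j} C(5,j)·1^j·C(7,2-j)·(-1)^(2-j) for j from 0 to 2.
= 21 + (-35) + 10 = -4.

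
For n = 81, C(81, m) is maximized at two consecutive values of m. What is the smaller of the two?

40

For odd n = 81, C(81,m) peaks at m = (n−1)/2 and (n+1)/2; the smaller is 40.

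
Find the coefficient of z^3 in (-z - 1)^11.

The general term is C(11,j)·(-z)^j·(-1)^(11-j); the z^3 term has j = 3.
C(11,3) = 165.
Coefficient = C(11,3) · (-1)^3 = 165 · (-1) = -165.

-165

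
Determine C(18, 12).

C(18,12) = C(18,6) by symmetry.
C(18,6) = (18·17·16·15·14·13) / 6! = 13366080 / 720 = 18564.

18564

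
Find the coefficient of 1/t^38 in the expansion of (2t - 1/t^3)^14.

General term: C(14,j)·(2t)^j·(-1/t^3)^(14-j), with t-exponent 1j − 3(14−j) = 4j − 42.
Set 4j − 42 = -38: j = 1.
C(14,1) = 14; 2^1 = 2; (-1)^13 = -1.
Coefficient = 14 · 2 · (-1) = -28.

-28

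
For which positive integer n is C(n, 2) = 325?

26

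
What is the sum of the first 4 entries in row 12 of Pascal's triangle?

299

1 + 12 + 66 + 220 = 299.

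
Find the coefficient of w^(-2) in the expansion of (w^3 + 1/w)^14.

General term: C(14,j)·(w^3)^j·(1/w)^(14-j), with w-exponent 3j − 1(14−j) = 4j − 14.
Set 4j − 14 = -2: j = 3.
C(14,3) = 364; 1^3 = 1; 1^11 = 1.
Coefficient = 364 · 1 · 1 = 364.

364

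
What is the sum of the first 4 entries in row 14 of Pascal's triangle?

470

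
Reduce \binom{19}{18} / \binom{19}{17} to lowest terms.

1/9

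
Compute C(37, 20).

15905368710

C(37,20) = C(37,17) by symmetry.
C(37,17) = (37·36·35·34·33·32·31·30·29·28·27·26·25·24·23·22·21) / 17! = 5657339689378493276160000 / 355687428096000 = 15905368710.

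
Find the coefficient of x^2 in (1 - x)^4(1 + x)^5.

Coefficient of x^2 = Σ_{j} C(4,j)·(-1)^j·C(5,2-j)·1^(2-j) for j from 0 to 2.
= 10 + (-20) + 6 = -4.

-4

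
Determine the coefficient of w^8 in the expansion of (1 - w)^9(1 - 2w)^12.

Coefficient of w^8 = Σ_{j} C(9,j)·(-1)^j·C(12,8-j)·(-2)^(8-j) for j from 0 to 8.
= 126720 + 912384 + 2128896 + 2128896 + 997920 + 221760 + 22176 + 864 + 9 = 6539625.

6539625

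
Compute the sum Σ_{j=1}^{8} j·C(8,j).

Differentiating (1+x)^8 and setting x=1: Σ j·C(8,j) = 8·2^7 = 1024.

1024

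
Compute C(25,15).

C(25,15) = C(25,10) by symmetry.
C(25,10) = (25·24·23·22·21·20·19·18·17·16) / 10! = 11861676288000 / 3628800 = 3268760.

3268760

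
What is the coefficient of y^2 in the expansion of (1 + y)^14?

The general term is C(14,j)·(1)^j·(y)^(14-j); the y^2 term has j = 12.
C(14,12) = 91.
Coefficient = C(14,12) = 91.

91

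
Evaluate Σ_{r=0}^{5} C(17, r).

9402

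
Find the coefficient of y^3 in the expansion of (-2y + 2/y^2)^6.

-384

General term: C(6,j)·(-2y)^j·(2/y^2)^(6-j), with y-exponent 1j − 2(6−j) = 3j − 12.
Set 3j − 12 = 3: j = 5.
C(6,5) = 6; (-2)^5 = -32; 2^1 = 2.
Coefficient = 6 · (-32) · 2 = -384.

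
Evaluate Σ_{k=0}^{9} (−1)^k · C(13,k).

-220

The partial alternating sum Σ_{k=0}^{9} (−1)^k C(13,k) = (−1)^9 C(12,9) = -220.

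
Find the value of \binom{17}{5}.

6188

C(17,5) = (17·16·15·14·13) / 5! = 742560 / 120 = 6188.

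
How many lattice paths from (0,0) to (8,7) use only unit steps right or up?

6435

Each path is a sequence of 15 steps with 8 rights: C(15,8) = 6435.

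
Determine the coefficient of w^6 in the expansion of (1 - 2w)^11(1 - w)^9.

494160

Coefficient of w^6 = Σ_{j} C(11,j)·(-2)^j·C(9,6-j)·(-1)^(6-j) for j from 0 to 6.
= 84 + 2772 + 27720 + 110880 + 190080 + 133056 + 29568 = 494160.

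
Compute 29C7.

1560780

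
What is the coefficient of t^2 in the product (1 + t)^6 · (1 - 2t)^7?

Coefficient of t^2 = Σ_{j} C(6,j)·1^j·C(7,2-j)·(-2)^(2-j) for j from 0 to 2.
= 84 + (-84) + 15 = 15.

15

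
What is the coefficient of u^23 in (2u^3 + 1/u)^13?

General term: C(13,j)·(2u^3)^j·(1/u)^(13-j), with u-exponent 3j − 1(13−j) = 4j − 13.
Set 4j − 13 = 23: j = 9.
C(13,9) = 715; 2^9 = 512; 1^4 = 1.
Coefficient = 715 · 512 · 1 = 366080.

366080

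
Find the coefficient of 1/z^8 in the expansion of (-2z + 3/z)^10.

-393660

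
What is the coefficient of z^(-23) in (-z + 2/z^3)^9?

-2304

General term: C(9,j)·(-z)^j·(2/z^3)^(9-j), with z-exponent 1j − 3(9−j) = 4j − 27.
Set 4j − 27 = -23: j = 1.
C(9,1) = 9; (-1)^1 = -1; 2^8 = 256.
Coefficient = 9 · (-1) · 256 = -2304.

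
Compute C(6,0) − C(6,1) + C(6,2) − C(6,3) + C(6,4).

5

The partial alternating sum Σ_{k=0}^{4} (−1)^k C(6,k) = (−1)^4 C(5,4) = 5.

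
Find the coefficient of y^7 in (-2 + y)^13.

109824

The general term is C(13,j)·(-2)^j·(y)^(13-j); the y^7 term has j = 6.
C(13,6) = 1716.
Coefficient = C(13,6) · (-2)^6 = 1716 · 64 = 109824.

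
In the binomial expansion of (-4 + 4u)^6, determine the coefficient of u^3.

The general term is C(6,j)·(-4)^j·(4u)^(6-j); the u^3 term has j = 3.
C(6,3) = 20.
Coefficient = C(6,3) · (-4)^3 · 4^3 = 20 · (-64) · 64 = -81920.

-81920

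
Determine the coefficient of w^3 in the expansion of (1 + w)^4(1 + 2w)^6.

Coefficient of w^3 = Σ_{j} C(4,j)·1^j·C(6,3-j)·2^(3-j) for j from 0 to 3.
= 160 + 240 + 72 + 4 = 476.

476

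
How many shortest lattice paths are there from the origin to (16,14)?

145422675

Each path is a sequence of 30 steps with 16 rights: C(30,16) = 145422675.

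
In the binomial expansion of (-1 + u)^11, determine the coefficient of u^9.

55

The general term is C(11,j)·(-1)^j·(u)^(11-j); the u^9 term has j = 2.
C(11,2) = 55.
Coefficient = C(11,2) = 55.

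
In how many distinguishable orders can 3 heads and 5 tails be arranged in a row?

56

Choose positions for the heads: C(8,3) = 56.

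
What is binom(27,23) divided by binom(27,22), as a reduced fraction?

5/23

C(n,k+1)/C(n,k) = (n−k)/(k+1) = (27−22)/(22+1) = 5/23.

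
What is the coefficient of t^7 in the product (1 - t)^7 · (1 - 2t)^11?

-795455

Coefficient of t^7 = Σ_{j} C(7,j)·(-1)^j·C(11,7-j)·(-2)^(7-j) for j from 0 to 7.
= (-42240) + (-206976) + (-310464) + (-184800) + (-46200) + (-4620) + (-154) + (-1) = -795455.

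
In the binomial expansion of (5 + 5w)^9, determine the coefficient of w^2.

The general term is C(9,j)·(5)^j·(5w)^(9-j); the w^2 term has j = 7.
C(9,7) = 36.
Coefficient = C(9,7) · 5^7 · 5^2 = 36 · 78125 · 25 = 70312500.

70312500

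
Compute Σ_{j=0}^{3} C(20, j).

1351

1 + 20 + 190 + 1140 = 1351.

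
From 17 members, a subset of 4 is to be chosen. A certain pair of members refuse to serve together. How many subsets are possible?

All 4-subsets: C(17,4) = 2380. Those containing both fixed elements: C(15,2) = 105.
2380 − 105 = 2275.

2275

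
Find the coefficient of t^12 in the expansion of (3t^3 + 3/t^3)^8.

General term: C(8,j)·(3t^3)^j·(3/t^3)^(8-j), with t-exponent 3j − 3(8−j) = 6j − 24.
Set 6j − 24 = 12: j = 6.
C(8,6) = 28; 3^6 = 729; 3^2 = 9.
Coefficient = 28 · 729 · 9 = 183708.

183708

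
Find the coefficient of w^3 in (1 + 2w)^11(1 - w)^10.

-10

Coefficient of w^3 = Σ_{j} C(11,j)·2^j·C(10,3-j)·(-1)^(3-j) for j from 0 to 3.
= (-120) + 990 + (-2200) + 1320 = -10.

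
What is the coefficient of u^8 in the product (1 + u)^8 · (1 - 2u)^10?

Coefficient of u^8 = Σ_{j} C(8,j)·1^j·C(10,8-j)·(-2)^(8-j) for j from 0 to 8.
= 11520 + (-122880) + 376320 + (-451584) + 235200 + (-53760) + 5040 + (-160) + 1 = -303.

-303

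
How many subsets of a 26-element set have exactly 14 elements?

Choose the 14 positions: C(26,14) = 9657700.

9657700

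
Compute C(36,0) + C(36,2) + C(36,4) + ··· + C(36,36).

34359738368

Even-r terms of row 36 sum to 2^35 = 34359738368.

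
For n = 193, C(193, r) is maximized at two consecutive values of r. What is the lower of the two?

For odd n = 193, C(193,r) peaks at r = (n−1)/2 and (n+1)/2; the lower is 96.

96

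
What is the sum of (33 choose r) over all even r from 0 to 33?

Even-r terms of row 33 sum to 2^32 = 4294967296.

4294967296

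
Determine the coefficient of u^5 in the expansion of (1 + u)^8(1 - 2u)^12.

1896

Coefficient of u^5 = Σ_{j} C(8,j)·1^j·C(12,5-j)·(-2)^(5-j) for j from 0 to 5.
= (-25344) + 63360 + (-49280) + 14784 + (-1680) + 56 = 1896.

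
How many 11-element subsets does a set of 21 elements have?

352716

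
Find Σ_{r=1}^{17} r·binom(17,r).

1114112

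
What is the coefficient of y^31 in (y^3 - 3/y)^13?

General term: C(13,j)·(y^3)^j·(-3/y)^(13-j), with y-exponent 3j − 1(13−j) = 4j − 13.
Set 4j − 13 = 31: j = 11.
C(13,11) = 78; 1^11 = 1; (-3)^2 = 9.
Coefficient = 78 · 1 · 9 = 702.

702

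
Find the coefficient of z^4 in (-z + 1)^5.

The general term is C(5,j)·(-z)^j·(1)^(5-j); the z^4 term has j = 4.
C(5,4) = 5.
Coefficient = C(5,4) = 5.

5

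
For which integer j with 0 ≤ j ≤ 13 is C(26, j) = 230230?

6

C(26,j) increases on 0 ≤ j ≤ 13. C(26,5) = 65780 and C(26,6) = 230230, so j = 6.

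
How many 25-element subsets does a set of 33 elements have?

13884156

C(33,25) = C(33,8) by symmetry.
C(33,8) = (33·32·31·30·29·28·27·26) / 8! = 559809169920 / 40320 = 13884156.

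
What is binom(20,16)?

C(20,16) = C(20,4) by symmetry.
C(20,4) = (20·19·18·17) / 4! = 116280 / 24 = 4845.

4845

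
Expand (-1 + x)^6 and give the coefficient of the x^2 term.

The general term is C(6,j)·(-1)^j·(x)^(6-j); the x^2 term has j = 4.
C(6,4) = 15.
Coefficient = C(6,4) = 15.

15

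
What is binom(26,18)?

C(26,18) = C(26,8) by symmetry.
C(26,8) = (26·25·24·23·22·21·20·19) / 8! = 62990928000 / 40320 = 1562275.

1562275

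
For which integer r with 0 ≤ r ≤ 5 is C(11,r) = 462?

C(11,r) increases on 0 ≤ r ≤ 5. C(11,4) = 330 and C(11,5) = 462, so r = 5.

5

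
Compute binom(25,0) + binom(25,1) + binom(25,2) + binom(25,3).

2626

1 + 25 + 300 + 2300 = 2626.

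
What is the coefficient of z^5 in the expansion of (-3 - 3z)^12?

The general term is C(12,j)·(-3)^j·(-3z)^(12-j); the z^5 term has j = 7.
C(12,7) = 792.
Coefficient = C(12,7) · (-3)^7 · (-3)^5 = 792 · (-2187) · (-243) = 420901272.

420901272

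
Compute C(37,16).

C(37,16) = (37·36·35·34·33·32·31·30·29·28·27·26·25·24·23·22) / 16! = 269397128065642536960000 / 20922789888000 = 12875774670.

12875774670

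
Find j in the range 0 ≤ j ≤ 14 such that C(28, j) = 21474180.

11

C(28,j) increases on 0 ≤ j ≤ 14. C(28,10) = 13123110 and C(28,11) = 21474180, so j = 11.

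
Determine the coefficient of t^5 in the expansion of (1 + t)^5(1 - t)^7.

-20

Coefficient of t^5 = Σ_{j} C(5,j)·1^j·C(7,5-j)·(-1)^(5-j) for j from 0 to 5.
= (-21) + 175 + (-350) + 210 + (-35) + 1 = -20.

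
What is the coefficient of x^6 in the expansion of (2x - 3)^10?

1088640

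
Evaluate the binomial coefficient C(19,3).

969

C(19,3) = (19·18·17) / 3! = 5814 / 6 = 969.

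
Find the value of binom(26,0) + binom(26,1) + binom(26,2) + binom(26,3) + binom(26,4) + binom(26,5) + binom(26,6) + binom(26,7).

1 + 26 + 325 + 2600 + 14950 + 65780 + 230230 + 657800 = 971712.

971712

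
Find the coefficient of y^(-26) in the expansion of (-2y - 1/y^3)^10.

General term: C(10,j)·(-2y)^j·(-1/y^3)^(10-j), with y-exponent 1j − 3(10−j) = 4j − 30.
Set 4j − 30 = -26: j = 1.
C(10,1) = 10; (-2)^1 = -2; (-1)^9 = -1.
Coefficient = 10 · (-2) · (-1) = 20.

20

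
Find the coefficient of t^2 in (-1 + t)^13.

The general term is C(13,j)·(-1)^j·(t)^(13-j); the t^2 term has j = 11.
C(13,11) = 78.
Coefficient = C(13,11) · (-1)^11 = 78 · (-1) = -78.

-78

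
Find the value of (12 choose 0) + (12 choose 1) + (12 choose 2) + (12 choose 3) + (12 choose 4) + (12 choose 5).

1 + 12 + 66 + 220 + 495 + 792 = 1586.

1586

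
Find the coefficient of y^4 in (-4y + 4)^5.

The general term is C(5,j)·(-4y)^j·(4)^(5-j); the y^4 term has j = 4.
C(5,4) = 5.
Coefficient = C(5,4) · (-4)^4 · 4^1 = 5 · 256 · 4 = 5120.

5120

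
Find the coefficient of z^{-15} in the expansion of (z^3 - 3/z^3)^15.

177324147

General term: C(15,j)·(z^3)^j·(-3/z^3)^(15-j), with z-exponent 3j − 3(15−j) = 6j − 45.
Set 6j − 45 = -15: j = 5.
C(15,5) = 3003; 1^5 = 1; (-3)^10 = 59049.
Coefficient = 3003 · 1 · 59049 = 177324147.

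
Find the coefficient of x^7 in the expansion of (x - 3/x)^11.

495

General term: C(11,j)·(x)^j·(-3/x)^(11-j), with x-exponent 1j − 1(11−j) = 2j − 11.
Set 2j − 11 = 7: j = 9.
C(11,9) = 55; 1^9 = 1; (-3)^2 = 9.
Coefficient = 55 · 1 · 9 = 495.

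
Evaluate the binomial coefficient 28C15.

C(28,15) = C(28,13) by symmetry.
C(28,13) = (28·27·26·25·24·23·22·21·20·19·18·17·16) / 13! = 233153109116928000 / 6227020800 = 37442160.

37442160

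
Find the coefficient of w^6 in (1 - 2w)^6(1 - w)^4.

Coefficient of w^6 = Σ_{j} C(6,j)·(-2)^j·C(4,6-j)·(-1)^(6-j) for j from 2 to 6.
= 60 + 640 + 1440 + 768 + 64 = 2972.

2972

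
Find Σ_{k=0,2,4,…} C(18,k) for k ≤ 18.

131072

Half of (1+1)^18 + (1−1)^18 gives the even-index sum: 2^17 = 131072.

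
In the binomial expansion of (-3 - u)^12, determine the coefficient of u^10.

594

The general term is C(12,j)·(-3)^j·(-u)^(12-j); the u^10 term has j = 2.
C(12,2) = 66.
Coefficient = C(12,2) · (-3)^2 = 66 · 9 = 594.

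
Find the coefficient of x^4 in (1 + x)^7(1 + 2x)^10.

14595

Coefficient of x^4 = Σ_{j} C(7,j)·1^j·C(10,4-j)·2^(4-j) for j from 0 to 4.
= 3360 + 6720 + 3780 + 700 + 35 = 14595.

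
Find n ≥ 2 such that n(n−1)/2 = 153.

18

n(n−1)/2 = 153 ⇒ n(n−1) = 306. Since 18·17 = 306, n = 18.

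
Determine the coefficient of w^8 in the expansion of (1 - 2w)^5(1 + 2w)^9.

-11520

Coefficient of w^8 = Σ_{j} C(5,j)·(-2)^j·C(9,8-j)·2^(8-j) for j from 0 to 5.
= 2304 + (-46080) + 215040 + (-322560) + 161280 + (-21504) = -11520.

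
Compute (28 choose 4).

C(28,4) = (28·27·26·25) / 4! = 491400 / 24 = 20475.

20475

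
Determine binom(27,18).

C(27,18) = C(27,9) by symmetry.
C(27,9) = (27·26·25·24·23·22·21·20·19) / 9! = 1700755056000 / 362880 = 4686825.

4686825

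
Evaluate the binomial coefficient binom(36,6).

1947792

C(36,6) = (36·35·34·33·32·31) / 6! = 1402410240 / 720 = 1947792.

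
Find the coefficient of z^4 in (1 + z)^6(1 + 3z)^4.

Coefficient of z^4 = Σ_{j} C(6,j)·1^j·C(4,4-j)·3^(4-j) for j from 0 to 4.
= 81 + 648 + 810 + 240 + 15 = 1794.

1794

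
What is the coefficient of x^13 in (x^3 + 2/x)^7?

84

General term: C(7,j)·(x^3)^j·(2/x)^(7-j), with x-exponent 3j − 1(7−j) = 4j − 7.
Set 4j − 7 = 13: j = 5.
C(7,5) = 21; 1^5 = 1; 2^2 = 4.
Coefficient = 21 · 1 · 4 = 84.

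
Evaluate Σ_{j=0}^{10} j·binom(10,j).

5120

Differentiating (1+x)^10 and setting x=1: Σ j·C(10,j) = 10·2^9 = 5120.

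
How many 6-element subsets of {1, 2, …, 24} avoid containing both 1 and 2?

All 6-subsets: C(24,6) = 134596. Those containing both fixed elements: C(22,4) = 7315.
134596 − 7315 = 127281.

127281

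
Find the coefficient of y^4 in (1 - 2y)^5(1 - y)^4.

Coefficient of y^4 = Σ_{j} C(5,j)·(-2)^j·C(4,4-j)·(-1)^(4-j) for j from 0 to 4.
= 1 + 40 + 240 + 320 + 80 = 681.

681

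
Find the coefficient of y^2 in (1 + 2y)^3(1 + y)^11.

133

Coefficient of y^2 = Σ_{j} C(3,j)·2^j·C(11,2-j)·1^(2-j) for j from 0 to 2.
= 55 + 66 + 12 = 133.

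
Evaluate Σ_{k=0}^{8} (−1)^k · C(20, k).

The partial alternating sum Σ_{k=0}^{8} (−1)^k C(20,k) = (−1)^8 C(19,8) = 75582.

75582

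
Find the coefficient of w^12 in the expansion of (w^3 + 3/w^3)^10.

3240

General term: C(10,j)·(w^3)^j·(3/w^3)^(10-j), with w-exponent 3j − 3(10−j) = 6j − 30.
Set 6j − 30 = 12: j = 7.
C(10,7) = 120; 1^7 = 1; 3^3 = 27.
Coefficient = 120 · 1 · 27 = 3240.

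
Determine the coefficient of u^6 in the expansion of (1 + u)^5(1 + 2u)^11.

Coefficient of u^6 = Σ_{j} C(5,j)·1^j·C(11,6-j)·2^(6-j) for j from 0 to 5.
= 29568 + 73920 + 52800 + 13200 + 1100 + 22 = 170610.

170610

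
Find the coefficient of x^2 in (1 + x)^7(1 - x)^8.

-7

Coefficient of x^2 = Σ_{j} C(7,j)·1^j·C(8,2-j)·(-1)^(2-j) for j from 0 to 2.
= 28 + (-56) + 21 = -7.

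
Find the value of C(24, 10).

C(24,10) = (24·23·22·21·20·19·18·17·16·15) / 10! = 7117005772800 / 3628800 = 1961256.

1961256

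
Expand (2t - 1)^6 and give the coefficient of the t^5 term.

-192

The general term is C(6,j)·(2t)^j·(-1)^(6-j); the t^5 term has j = 5.
C(6,5) = 6.
Coefficient = C(6,5) · 2^5 · (-1)^1 = 6 · 32 · (-1) = -192.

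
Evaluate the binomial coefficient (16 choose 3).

560

C(16,3) = (16·15·14) / 3! = 3360 / 6 = 560.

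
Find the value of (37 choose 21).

12875774670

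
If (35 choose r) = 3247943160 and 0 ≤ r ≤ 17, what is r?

C(35,r) increases on 0 ≤ r ≤ 17. C(35,14) = 2319959400 and C(35,15) = 3247943160, so r = 15.

15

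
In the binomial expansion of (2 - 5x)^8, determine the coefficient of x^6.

1750000

The general term is C(8,j)·(2)^j·(-5x)^(8-j); the x^6 term has j = 2.
C(8,2) = 28.
Coefficient = C(8,2) · 2^2 · (-5)^6 = 28 · 4 · 15625 = 1750000.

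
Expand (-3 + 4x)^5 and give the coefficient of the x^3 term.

The general term is C(5,j)·(-3)^j·(4x)^(5-j); the x^3 term has j = 2.
C(5,2) = 10.
Coefficient = C(5,2) · (-3)^2 · 4^3 = 10 · 9 · 64 = 5760.

5760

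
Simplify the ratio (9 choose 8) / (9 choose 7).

C(n,k+1)/C(n,k) = (n−k)/(k+1) = (9−7)/(7+1) = 2/8 = 1/4.

1/4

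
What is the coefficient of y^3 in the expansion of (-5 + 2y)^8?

The general term is C(8,j)·(-5)^j·(2y)^(8-j); the y^3 term has j = 5.
C(8,5) = 56.
Coefficient = C(8,5) · (-5)^5 · 2^3 = 56 · (-3125) · 8 = -1400000.

-1400000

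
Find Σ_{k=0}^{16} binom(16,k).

The entries of row 16 sum to 2^16 = 65536.

65536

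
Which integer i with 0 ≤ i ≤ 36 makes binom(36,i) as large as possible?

18

C(36,i) is maximized at i = 36/2 = 18.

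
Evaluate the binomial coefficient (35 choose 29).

C(35,29) = C(35,6) by symmetry.
C(35,6) = (35·34·33·32·31·30) / 6! = 1168675200 / 720 = 1623160.

1623160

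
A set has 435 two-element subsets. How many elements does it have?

30

n(n−1)/2 = 435 ⇒ n(n−1) = 870. Since 30·29 = 870, n = 30.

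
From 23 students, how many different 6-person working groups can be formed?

100947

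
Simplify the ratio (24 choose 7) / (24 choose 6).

18/7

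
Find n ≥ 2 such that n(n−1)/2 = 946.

n(n−1)/2 = 946 ⇒ n(n−1) = 1892. Since 44·43 = 1892, n = 44.

44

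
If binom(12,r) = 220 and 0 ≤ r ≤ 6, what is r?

3

C(12,r) increases on 0 ≤ r ≤ 6. C(12,2) = 66 and C(12,3) = 220, so r = 3.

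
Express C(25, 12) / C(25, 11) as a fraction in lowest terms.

7/6

C(n,k+1)/C(n,k) = (n−k)/(k+1) = (25−11)/(11+1) = 14/12 = 7/6.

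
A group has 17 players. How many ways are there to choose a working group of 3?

680

This is C(17,3) = 680.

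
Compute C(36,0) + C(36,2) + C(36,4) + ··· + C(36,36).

Even-i terms of row 36 sum to 2^35 = 34359738368.

34359738368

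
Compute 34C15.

1855967520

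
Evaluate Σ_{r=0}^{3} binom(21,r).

1 + 21 + 210 + 1330 = 1562.

1562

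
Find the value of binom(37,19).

C(37,19) = C(37,18) by symmetry.
C(37,18) = (37·36·35·34·33·32·31·30·29·28·27·26·25·24·23·22·21·20) / 18! = 113146793787569865523200000 / 6402373705728000 = 17672631900.

17672631900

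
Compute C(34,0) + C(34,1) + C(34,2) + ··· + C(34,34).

17179869184

The entries of row 34 sum to 2^34 = 17179869184.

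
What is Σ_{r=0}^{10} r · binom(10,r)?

5120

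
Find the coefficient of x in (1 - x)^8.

-8

The general term is C(8,j)·(1)^j·(-x)^(8-j); the x^1 term has j = 7.
C(8,7) = 8.
Coefficient = C(8,7) · (-1)^1 = 8 · (-1) = -8.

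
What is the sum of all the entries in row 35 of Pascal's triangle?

Setting x = 1 in (1+x)^35 gives Σ C(35,j) = 2^35 = 34359738368.

34359738368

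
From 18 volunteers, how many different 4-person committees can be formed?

This is C(18,4) = 3060.

3060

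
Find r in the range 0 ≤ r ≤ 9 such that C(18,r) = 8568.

C(18,r) increases on 0 ≤ r ≤ 9. C(18,4) = 3060 and C(18,5) = 8568, so r = 5.

5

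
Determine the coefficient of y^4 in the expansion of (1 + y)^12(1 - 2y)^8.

111

Coefficient of y^4 = Σ_{j} C(12,j)·1^j·C(8,4-j)·(-2)^(4-j) for j from 0 to 4.
= 1120 + (-5376) + 7392 + (-3520) + 495 = 111.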